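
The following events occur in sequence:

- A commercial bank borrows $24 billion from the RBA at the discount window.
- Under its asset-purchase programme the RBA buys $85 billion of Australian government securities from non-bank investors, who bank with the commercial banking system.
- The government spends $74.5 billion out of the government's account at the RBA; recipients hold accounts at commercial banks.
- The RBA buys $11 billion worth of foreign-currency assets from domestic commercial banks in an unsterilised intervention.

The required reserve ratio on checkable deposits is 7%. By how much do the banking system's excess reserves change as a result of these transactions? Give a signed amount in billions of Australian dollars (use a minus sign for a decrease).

+$183.335 billion

Discount-window loan $24 billion: reserves +$24B, deposits 0.
Asset purchase (from non-banks) $85 billion: reserves +$85B, deposits +$85B.
Government spending $74.5 billion: reserves +$74.5B, deposits +$74.5B.
FX purchase $11 billion: reserves +$11B, deposits 0.
Totals: Δreserves = +$194.5B, Δdeposits = +$159.5B.
Δrequired reserves = 7% × +$159.5B = +$11.165B.
Δexcess reserves = Δreserves − Δrequired = +$194.5B − (+$11.165B) = +$183.335 billion.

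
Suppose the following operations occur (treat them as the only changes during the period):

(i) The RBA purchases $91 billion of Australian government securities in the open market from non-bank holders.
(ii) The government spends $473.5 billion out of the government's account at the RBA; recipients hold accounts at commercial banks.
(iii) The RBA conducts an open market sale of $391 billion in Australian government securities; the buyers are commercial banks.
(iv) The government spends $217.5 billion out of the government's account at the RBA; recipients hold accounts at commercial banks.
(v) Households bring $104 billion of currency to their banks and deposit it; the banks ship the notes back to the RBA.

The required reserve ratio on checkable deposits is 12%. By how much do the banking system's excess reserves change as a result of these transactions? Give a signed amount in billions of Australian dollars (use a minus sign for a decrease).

+$388.68 billion

Asset purchase (from non-banks) $91 billion: reserves +$91B, deposits +$91B.
Government spending $473.5 billion: reserves +$473.5B, deposits +$473.5B.
OMO sale (to banks) $391 billion: reserves −$391B, deposits 0.
Government spending $217.5 billion: reserves +$217.5B, deposits +$217.5B.
Currency deposit $104 billion: reserves +$104B, deposits +$104B.
Totals: Δreserves = +$495B, Δdeposits = +$886B.
Δrequired reserves = 12% × +$886B = +$106.32B.
Δexcess reserves = Δreserves − Δrequired = +$495B − (+$106.32B) = +$388.68 billion.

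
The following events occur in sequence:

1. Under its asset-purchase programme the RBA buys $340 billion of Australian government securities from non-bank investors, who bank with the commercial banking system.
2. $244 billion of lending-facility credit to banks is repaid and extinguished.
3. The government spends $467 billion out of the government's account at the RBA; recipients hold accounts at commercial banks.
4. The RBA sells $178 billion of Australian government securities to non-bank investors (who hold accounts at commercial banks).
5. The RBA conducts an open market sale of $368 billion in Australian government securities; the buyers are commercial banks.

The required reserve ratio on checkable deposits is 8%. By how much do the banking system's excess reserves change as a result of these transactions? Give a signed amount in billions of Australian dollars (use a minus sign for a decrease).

Asset purchase (from non-banks) $340 billion: reserves +$340B, deposits +$340B.
Discount-window repayment $244 billion: reserves −$244B, deposits 0.
Government spending $467 billion: reserves +$467B, deposits +$467B.
Asset sale (to non-banks) $178 billion: reserves −$178B, deposits −$178B.
OMO sale (to banks) $368 billion: reserves −$368B, deposits 0.
Totals: Δreserves = +$17B, Δdeposits = +$629B.
Δrequired reserves = 8% × +$629B = +$50.32B.
Δexcess reserves = Δreserves − Δrequired = +$17B − (+$50.32B) = -$33.32 billion.

-$33.32 billion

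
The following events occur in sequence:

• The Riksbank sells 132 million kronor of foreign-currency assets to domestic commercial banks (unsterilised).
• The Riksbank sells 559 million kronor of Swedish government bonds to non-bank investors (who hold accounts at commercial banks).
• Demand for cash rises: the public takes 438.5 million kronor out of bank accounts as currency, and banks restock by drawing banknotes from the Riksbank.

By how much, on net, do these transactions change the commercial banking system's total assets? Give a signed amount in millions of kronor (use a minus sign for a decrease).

Riksbank balance sheet:
  Assets:      Securities −559M, Foreign assets −132M
  Liabilities: Bank reserves −1129.5M, Currency in circulation +438.5M
Commercial banking system:
  Assets:      Reserves at CB −1129.5M, Foreign assets +132M
  Liabilities: Checkable deposits −997.5M
Change in total bank assets = -997.5 million.

-997.5 million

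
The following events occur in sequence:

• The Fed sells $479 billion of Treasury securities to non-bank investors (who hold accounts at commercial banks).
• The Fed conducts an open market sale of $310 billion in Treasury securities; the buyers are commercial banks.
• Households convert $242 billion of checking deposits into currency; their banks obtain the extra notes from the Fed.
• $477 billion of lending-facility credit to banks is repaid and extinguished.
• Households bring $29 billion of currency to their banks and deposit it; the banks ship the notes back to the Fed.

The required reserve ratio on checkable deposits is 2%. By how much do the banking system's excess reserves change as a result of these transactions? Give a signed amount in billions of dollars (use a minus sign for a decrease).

Asset sale (to non-banks) $479 billion: reserves −$479B, deposits −$479B.
OMO sale (to banks) $310 billion: reserves −$310B, deposits 0.
Currency withdrawal $242 billion: reserves −$242B, deposits −$242B.
Discount-window repayment $477 billion: reserves −$477B, deposits 0.
Currency deposit $29 billion: reserves +$29B, deposits +$29B.
Totals: Δreserves = −$1479B, Δdeposits = −$692B.
Δrequired reserves = 2% × −$692B = −$13.84B.
Δexcess reserves = Δreserves − Δrequired = −$1479B − (−$13.84B) = -$1465.16 billion.

-$1465.16 billion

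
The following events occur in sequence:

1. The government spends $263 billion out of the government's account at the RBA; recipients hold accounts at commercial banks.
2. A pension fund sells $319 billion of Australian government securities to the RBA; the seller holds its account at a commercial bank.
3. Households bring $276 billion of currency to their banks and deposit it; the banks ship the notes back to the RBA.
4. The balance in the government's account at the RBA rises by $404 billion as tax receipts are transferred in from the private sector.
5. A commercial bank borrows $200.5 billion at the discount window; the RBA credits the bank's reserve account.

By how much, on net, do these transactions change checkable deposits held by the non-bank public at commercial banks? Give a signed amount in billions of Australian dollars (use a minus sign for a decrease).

Government spending $263 billion: non-bank counterparties' bank balances rise → +$263B.
Asset purchase (from non-banks) $319 billion: non-bank counterparties' bank balances rise → +$319B.
Currency deposit $276 billion: non-bank counterparties' bank balances rise → +$276B.
Government account inflow $404 billion: non-bank counterparties' bank balances fall → −$404B.
Discount-window loan $200.5 billion: the counterparty is a bank, so public deposits are unchanged → 0.
Net: 263 + 319 + 276 − 404 + 0 = +$454 billion.

+$454 billion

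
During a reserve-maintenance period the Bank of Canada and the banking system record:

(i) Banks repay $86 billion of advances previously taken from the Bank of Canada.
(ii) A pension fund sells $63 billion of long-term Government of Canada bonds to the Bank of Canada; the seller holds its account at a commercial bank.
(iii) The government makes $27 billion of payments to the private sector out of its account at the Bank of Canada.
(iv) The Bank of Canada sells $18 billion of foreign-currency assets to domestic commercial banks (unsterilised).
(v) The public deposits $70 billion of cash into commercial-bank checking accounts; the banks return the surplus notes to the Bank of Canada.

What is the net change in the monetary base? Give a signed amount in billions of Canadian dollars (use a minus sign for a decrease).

Bank of Canada balance sheet:
  Assets:      Securities +$63B, Loans to banks −$86B, Foreign assets −$18B
  Liabilities: Bank reserves +$56B, Currency in circulation −$70B, Government deposits −$27B
Commercial banking system:
  Assets:      Reserves at CB +$56B, Foreign assets +$18B
  Liabilities: Checkable deposits +$160B, Borrowings from CB −$86B
Monetary base = currency + reserves: −$70B + (+$56B) = -$14 billion.

-$14 billion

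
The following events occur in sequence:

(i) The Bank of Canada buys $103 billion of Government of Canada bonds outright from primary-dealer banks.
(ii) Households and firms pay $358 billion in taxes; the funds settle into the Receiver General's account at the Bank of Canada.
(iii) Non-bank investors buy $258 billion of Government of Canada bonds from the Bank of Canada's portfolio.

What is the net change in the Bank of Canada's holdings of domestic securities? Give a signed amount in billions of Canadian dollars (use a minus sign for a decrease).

-$155 billion

OMO purchase (from banks) $103 billion: securities added to the Bank of Canada's portfolio → +$103B.
Government account inflow $358 billion: the Bank of Canada's securities portfolio is untouched → 0.
Asset sale (to non-banks) $258 billion: securities removed from the Bank of Canada's portfolio → −$258B.
Net: 103 + 0 − 258 = -$155 billion.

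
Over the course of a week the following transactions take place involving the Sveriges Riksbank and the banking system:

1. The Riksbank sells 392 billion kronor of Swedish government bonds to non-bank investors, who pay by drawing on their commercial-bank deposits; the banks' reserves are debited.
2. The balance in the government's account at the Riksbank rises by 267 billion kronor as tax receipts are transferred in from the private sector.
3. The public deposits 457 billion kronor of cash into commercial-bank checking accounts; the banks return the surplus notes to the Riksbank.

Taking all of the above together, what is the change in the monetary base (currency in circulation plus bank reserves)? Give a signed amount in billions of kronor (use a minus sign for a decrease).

-659 billion

Riksbank balance sheet:
  Assets:      Securities −392B
  Liabilities: Bank reserves −202B, Currency in circulation −457B, Government deposits +267B
Monetary base = currency + reserves: −457B + (−202B) = -659 billion.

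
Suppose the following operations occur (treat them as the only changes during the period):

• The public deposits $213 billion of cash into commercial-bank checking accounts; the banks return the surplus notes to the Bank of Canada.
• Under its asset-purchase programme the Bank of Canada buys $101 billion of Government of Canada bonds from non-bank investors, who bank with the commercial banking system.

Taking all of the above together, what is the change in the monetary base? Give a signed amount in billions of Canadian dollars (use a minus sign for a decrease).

Bank of Canada balance sheet:
  Assets:      Securities +$101B
  Liabilities: Bank reserves +$314B, Currency in circulation −$213B
Monetary base = currency + reserves: −$213B + (+$314B) = +$101 billion.

+$101 billion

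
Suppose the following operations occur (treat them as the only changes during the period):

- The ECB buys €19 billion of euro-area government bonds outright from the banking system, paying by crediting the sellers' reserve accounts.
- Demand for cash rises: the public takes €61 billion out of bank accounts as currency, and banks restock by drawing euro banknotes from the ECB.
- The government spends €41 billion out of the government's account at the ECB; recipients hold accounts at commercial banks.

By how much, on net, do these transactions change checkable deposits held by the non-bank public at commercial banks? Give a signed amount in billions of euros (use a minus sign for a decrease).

ECB balance sheet:
  Assets:      Securities +€19B
  Liabilities: Bank reserves −€1B, Currency in circulation +€61B, Government deposits −€41B
Commercial banking system:
  Assets:      Reserves at CB −€1B, Securities −€19B
  Liabilities: Checkable deposits −€20B
So the change in checkable deposits held by the non-bank public at commercial banks is -€20 billion.

-€20 billion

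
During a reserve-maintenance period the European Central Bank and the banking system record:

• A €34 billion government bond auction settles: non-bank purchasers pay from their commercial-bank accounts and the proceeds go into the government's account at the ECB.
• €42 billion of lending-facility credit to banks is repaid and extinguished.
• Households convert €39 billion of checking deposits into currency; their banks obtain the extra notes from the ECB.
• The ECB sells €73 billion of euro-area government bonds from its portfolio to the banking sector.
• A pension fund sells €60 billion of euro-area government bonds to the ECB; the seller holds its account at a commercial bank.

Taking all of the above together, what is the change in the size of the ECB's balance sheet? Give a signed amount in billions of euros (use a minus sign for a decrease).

ECB balance sheet:
  Assets:      Securities −€13B, Loans to banks −€42B
  Liabilities: Bank reserves −€128B, Currency in circulation +€39B, Government deposits +€34B
Commercial banking system:
  Assets:      Reserves at CB −€128B, Securities +€73B
  Liabilities: Checkable deposits −€13B, Borrowings from CB −€42B
Change in total ECB assets = -€55 billion.

-€55 billion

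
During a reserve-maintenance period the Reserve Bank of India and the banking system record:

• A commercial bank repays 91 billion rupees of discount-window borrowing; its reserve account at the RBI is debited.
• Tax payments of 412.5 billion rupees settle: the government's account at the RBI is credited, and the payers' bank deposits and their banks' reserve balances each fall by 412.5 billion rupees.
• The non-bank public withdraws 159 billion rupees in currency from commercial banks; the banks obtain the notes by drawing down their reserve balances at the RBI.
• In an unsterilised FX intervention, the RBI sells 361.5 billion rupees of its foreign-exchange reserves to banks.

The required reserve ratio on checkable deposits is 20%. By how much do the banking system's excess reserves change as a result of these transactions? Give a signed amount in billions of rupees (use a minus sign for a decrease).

-909.7 billion

Discount-window repayment 91 billion rupees: reserves −91B, deposits 0.
Government account inflow 412.5 billion rupees: reserves −412.5B, deposits −412.5B.
Currency withdrawal 159 billion rupees: reserves −159B, deposits −159B.
FX sale 361.5 billion rupees: reserves −361.5B, deposits 0.
Totals: Δreserves = −1024B, Δdeposits = −571.5B.
Δrequired reserves = 20% × −571.5B = −114.3B.
Δexcess reserves = Δreserves − Δrequired = −1024B − (−114.3B) = -909.7 billion.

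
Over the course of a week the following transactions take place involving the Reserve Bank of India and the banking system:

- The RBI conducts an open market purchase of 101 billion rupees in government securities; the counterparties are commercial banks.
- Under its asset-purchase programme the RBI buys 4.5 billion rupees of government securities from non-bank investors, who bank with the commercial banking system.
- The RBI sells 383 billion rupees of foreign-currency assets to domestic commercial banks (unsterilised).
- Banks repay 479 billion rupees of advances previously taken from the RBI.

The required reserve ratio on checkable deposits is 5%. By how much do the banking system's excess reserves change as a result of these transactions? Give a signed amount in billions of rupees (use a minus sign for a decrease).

-756.725 billion

OMO purchase (from banks) 101 billion rupees: reserves +101B, deposits 0.
Asset purchase (from non-banks) 4.5 billion rupees: reserves +4.5B, deposits +4.5B.
FX sale 383 billion rupees: reserves −383B, deposits 0.
Discount-window repayment 479 billion rupees: reserves −479B, deposits 0.
Totals: Δreserves = −756.5B, Δdeposits = +4.5B.
Δrequired reserves = 5% × +4.5B = +0.225B.
Δexcess reserves = Δreserves − Δrequired = −756.5B − (+0.225B) = -756.725 billion.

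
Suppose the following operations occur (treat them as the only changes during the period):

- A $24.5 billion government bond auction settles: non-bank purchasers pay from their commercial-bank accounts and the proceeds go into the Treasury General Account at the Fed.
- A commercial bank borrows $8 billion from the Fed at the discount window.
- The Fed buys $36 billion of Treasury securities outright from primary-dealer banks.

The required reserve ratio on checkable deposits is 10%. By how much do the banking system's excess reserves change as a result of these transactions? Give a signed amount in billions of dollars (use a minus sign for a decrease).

Government account inflow $24.5 billion: reserves −$24.5B, deposits −$24.5B.
Discount-window loan $8 billion: reserves +$8B, deposits 0.
OMO purchase (from banks) $36 billion: reserves +$36B, deposits 0.
Totals: Δreserves = +$19.5B, Δdeposits = −$24.5B.
Δrequired reserves = 10% × −$24.5B = −$2.45B.
Δexcess reserves = Δreserves − Δrequired = +$19.5B − (−$2.45B) = +$21.95 billion.

+$21.95 billion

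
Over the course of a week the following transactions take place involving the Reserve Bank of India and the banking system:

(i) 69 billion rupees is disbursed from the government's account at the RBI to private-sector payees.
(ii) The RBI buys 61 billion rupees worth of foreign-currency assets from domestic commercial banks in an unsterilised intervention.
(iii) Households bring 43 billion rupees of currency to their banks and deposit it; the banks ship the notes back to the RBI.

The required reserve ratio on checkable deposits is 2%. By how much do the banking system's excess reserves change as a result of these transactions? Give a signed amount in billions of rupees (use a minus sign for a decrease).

Government spending 69 billion rupees: reserves +69B, deposits +69B.
FX purchase 61 billion rupees: reserves +61B, deposits 0.
Currency deposit 43 billion rupees: reserves +43B, deposits +43B.
Totals: Δreserves = +173B, Δdeposits = +112B.
Δrequired reserves = 2% × +112B = +2.24B.
Δexcess reserves = Δreserves − Δrequired = +173B − (+2.24B) = +170.76 billion.

+170.76 billion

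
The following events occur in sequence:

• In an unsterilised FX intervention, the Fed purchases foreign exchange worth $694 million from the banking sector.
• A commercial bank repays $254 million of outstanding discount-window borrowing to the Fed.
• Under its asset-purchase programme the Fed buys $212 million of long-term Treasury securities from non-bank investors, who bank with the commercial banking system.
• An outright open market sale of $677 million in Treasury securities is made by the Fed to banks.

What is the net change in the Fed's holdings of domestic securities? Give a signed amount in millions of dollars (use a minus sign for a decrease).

Fed balance sheet:
  Assets:      Securities −$465M, Loans to banks −$254M, Foreign assets +$694M
  Liabilities: Bank reserves −$25M
Commercial banking system:
  Assets:      Reserves at CB −$25M, Securities +$677M, Foreign assets −$694M
  Liabilities: Checkable deposits +$212M, Borrowings from CB −$254M
So the change in the Fed's holdings of domestic securities is -$465 million.

-$465 million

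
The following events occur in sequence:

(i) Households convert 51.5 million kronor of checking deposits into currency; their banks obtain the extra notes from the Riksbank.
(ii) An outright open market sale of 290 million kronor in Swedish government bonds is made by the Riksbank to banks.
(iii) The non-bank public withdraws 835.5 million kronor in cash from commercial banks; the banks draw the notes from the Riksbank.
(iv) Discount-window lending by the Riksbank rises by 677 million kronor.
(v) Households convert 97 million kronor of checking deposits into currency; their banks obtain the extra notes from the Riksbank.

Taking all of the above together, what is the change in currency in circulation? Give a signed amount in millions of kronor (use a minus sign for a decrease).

Currency withdrawal 51.5 million kronor: notes leave the central bank → +51.5M.
OMO sale (to banks) 290 million kronor: no currency enters or leaves circulation → 0.
Currency withdrawal 835.5 million kronor: notes leave the central bank → +835.5M.
Discount-window loan 677 million kronor: no currency enters or leaves circulation → 0.
Currency withdrawal 97 million kronor: notes leave the central bank → +97M.
Net: 51.5 + 0 + 835.5 + 0 + 97 = +984 million.

+984 million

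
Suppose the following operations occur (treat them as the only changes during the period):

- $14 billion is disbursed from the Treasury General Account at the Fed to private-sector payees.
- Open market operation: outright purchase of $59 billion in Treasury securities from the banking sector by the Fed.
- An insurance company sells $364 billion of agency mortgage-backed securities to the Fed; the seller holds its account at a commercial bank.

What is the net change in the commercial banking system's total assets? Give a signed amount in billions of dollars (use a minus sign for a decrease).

Government spending $14 billion: bank balance sheets expand → +$14B.
OMO purchase (from banks) $59 billion: just an asset swap on bank balance sheets → 0.
Asset purchase (from non-banks) $364 billion: bank balance sheets expand → +$364B.
Net: 14 + 0 + 364 = +$378 billion.

+$378 billion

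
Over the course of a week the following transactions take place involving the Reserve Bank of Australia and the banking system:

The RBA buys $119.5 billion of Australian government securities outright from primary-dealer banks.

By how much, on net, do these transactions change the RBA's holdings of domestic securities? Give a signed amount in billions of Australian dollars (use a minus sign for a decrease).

+$119.5 billion

OMO purchase (from banks) $119.5 billion: securities added to the RBA's portfolio → +$119.5B.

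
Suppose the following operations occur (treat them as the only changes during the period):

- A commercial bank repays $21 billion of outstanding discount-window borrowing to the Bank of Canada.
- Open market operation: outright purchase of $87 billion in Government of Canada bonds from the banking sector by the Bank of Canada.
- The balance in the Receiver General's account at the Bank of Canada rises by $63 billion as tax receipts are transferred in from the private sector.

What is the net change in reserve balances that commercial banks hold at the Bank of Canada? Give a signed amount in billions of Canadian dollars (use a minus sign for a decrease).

+$3 billion

Discount-window repayment $21 billion: repayment is debited from reserves → −$21B.
OMO purchase (from banks) $87 billion: the Bank of Canada pays by crediting reserve accounts → +$87B.
Government account inflow $63 billion: funds move from bank reserves into the government account → −$63B.
Net: −21 + 87 − 63 = +$3 billion.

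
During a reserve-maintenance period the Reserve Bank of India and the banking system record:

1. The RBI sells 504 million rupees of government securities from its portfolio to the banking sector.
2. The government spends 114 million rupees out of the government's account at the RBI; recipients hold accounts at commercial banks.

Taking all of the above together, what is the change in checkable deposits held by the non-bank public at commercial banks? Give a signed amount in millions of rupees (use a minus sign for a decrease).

+114 million

OMO sale (to banks) 504 million rupees: the counterparty is a bank, so public deposits are unchanged → 0.
Government spending 114 million rupees: non-bank counterparties' bank balances rise → +114M.
Net: 0 + 114 = +114 million.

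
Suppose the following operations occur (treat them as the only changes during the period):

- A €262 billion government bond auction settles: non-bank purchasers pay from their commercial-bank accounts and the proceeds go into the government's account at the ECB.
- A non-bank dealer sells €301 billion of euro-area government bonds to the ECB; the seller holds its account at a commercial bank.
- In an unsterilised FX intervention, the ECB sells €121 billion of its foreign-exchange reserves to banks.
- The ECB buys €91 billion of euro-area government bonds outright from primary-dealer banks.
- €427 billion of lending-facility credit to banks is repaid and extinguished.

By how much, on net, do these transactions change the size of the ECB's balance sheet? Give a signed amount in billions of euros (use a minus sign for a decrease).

-€156 billion

Government account inflow €262 billion: only the composition of liabilities changes → 0.
Asset purchase (from non-banks) €301 billion: an ECB asset is acquired → +€301B.
FX sale €121 billion: an ECB asset is shed → −€121B.
OMO purchase (from banks) €91 billion: an ECB asset is acquired → +€91B.
Discount-window repayment €427 billion: an ECB asset is shed → −€427B.
Net: 0 + 301 − 121 + 91 − 427 = -€156 billion.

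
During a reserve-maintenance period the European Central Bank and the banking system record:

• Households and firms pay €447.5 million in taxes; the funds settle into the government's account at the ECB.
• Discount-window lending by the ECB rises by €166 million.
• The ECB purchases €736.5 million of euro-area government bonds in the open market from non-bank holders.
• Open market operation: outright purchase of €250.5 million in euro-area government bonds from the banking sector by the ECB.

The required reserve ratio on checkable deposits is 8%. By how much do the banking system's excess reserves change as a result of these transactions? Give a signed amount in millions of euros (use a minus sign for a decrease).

+€682.38 million

Government account inflow €447.5 million: reserves −€447.5M, deposits −€447.5M.
Discount-window loan €166 million: reserves +€166M, deposits 0.
Asset purchase (from non-banks) €736.5 million: reserves +€736.5M, deposits +€736.5M.
OMO purchase (from banks) €250.5 million: reserves +€250.5M, deposits 0.
Totals: Δreserves = +€705.5M, Δdeposits = +€289M.
Δrequired reserves = 8% × +€289M = +€23.12M.
Δexcess reserves = Δreserves − Δrequired = +€705.5M − (+€23.12M) = +€682.38 million.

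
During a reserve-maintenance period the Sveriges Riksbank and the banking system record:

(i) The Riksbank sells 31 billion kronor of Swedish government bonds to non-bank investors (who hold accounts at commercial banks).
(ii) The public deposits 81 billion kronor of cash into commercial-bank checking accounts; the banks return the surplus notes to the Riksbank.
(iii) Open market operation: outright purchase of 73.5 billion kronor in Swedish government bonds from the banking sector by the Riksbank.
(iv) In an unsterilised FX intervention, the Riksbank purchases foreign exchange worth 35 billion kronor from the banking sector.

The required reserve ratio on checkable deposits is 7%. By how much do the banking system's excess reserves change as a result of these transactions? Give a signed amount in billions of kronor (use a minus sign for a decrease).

Asset sale (to non-banks) 31 billion kronor: reserves −31B, deposits −31B.
Currency deposit 81 billion kronor: reserves +81B, deposits +81B.
OMO purchase (from banks) 73.5 billion kronor: reserves +73.5B, deposits 0.
FX purchase 35 billion kronor: reserves +35B, deposits 0.
Totals: Δreserves = +158.5B, Δdeposits = +50B.
Δrequired reserves = 7% × +50B = +3.5B.
Δexcess reserves = Δreserves − Δrequired = +158.5B − (+3.5B) = +155 billion.

+155 billion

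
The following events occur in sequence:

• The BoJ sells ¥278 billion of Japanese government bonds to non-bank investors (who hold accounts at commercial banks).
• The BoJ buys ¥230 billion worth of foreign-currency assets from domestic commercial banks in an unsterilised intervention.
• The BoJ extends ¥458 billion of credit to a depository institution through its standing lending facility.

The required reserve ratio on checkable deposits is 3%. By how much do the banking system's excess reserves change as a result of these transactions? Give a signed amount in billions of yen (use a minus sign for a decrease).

+¥418.34 billion

Asset sale (to non-banks) ¥278 billion: reserves −¥278B, deposits −¥278B.
FX purchase ¥230 billion: reserves +¥230B, deposits 0.
Discount-window loan ¥458 billion: reserves +¥458B, deposits 0.
Totals: Δreserves = +¥410B, Δdeposits = −¥278B.
Δrequired reserves = 3% × −¥278B = −¥8.34B.
Δexcess reserves = Δreserves − Δrequired = +¥410B − (−¥8.34B) = +¥418.34 billion.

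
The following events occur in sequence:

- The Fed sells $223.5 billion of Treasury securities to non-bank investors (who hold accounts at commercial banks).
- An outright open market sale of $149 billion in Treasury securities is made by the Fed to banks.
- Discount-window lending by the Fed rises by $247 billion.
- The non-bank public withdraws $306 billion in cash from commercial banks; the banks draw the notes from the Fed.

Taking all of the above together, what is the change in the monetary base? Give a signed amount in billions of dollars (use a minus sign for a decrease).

Fed balance sheet:
  Assets:      Securities −$372.5B, Loans to banks +$247B
  Liabilities: Bank reserves −$431.5B, Currency in circulation +$306B
Monetary base = currency + reserves: +$306B + (−$431.5B) = -$125.5 billion.

-$125.5 billion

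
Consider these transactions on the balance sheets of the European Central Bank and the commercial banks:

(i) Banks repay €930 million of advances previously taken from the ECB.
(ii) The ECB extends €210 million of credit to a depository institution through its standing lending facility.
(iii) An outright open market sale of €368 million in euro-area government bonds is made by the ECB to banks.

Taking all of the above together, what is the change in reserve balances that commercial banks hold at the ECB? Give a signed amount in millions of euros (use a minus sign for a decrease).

-€1088 million

ECB balance sheet:
  Assets:      Securities −€368M, Loans to banks −€720M
  Liabilities: Bank reserves −€1088M
Commercial banking system:
  Assets:      Reserves at CB −€1088M, Securities +€368M
  Liabilities: Borrowings from CB −€720M
So the change in reserve balances that commercial banks hold at the ECB is -€1088 million.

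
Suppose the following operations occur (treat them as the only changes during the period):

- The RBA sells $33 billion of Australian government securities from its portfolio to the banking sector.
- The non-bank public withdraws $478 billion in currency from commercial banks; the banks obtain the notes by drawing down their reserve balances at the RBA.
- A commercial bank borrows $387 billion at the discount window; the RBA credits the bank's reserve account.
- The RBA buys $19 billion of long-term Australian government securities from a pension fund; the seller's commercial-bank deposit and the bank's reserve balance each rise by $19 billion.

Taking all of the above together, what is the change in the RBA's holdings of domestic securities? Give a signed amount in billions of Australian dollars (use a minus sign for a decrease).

OMO sale (to banks) $33 billion: securities removed from the RBA's portfolio → −$33B.
Currency withdrawal $478 billion: the RBA's securities portfolio is untouched → 0.
Discount-window loan $387 billion: the RBA's securities portfolio is untouched → 0.
Asset purchase (from non-banks) $19 billion: securities added to the RBA's portfolio → +$19B.
Net: −33 + 0 + 0 + 19 = -$14 billion.

-$14 billion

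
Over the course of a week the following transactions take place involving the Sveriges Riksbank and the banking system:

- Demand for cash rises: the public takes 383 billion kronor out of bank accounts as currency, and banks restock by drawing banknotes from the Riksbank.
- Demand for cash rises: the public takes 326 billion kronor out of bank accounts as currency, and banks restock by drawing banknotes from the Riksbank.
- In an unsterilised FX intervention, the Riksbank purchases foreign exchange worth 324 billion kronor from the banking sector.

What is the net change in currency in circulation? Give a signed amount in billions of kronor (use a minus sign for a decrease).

+709 billion

Currency withdrawal 383 billion kronor: notes leave the central bank → +383B.
Currency withdrawal 326 billion kronor: notes leave the central bank → +326B.
FX purchase 324 billion kronor: no currency enters or leaves circulation → 0.
Net: 383 + 326 + 0 = +709 billion.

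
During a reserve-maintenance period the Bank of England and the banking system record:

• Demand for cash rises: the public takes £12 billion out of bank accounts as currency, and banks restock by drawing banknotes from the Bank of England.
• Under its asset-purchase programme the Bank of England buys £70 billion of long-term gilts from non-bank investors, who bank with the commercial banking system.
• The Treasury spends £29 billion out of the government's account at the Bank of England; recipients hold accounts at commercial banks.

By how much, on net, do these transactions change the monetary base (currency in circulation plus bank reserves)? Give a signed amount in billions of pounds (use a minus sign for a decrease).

Bank of England balance sheet:
  Assets:      Securities +£70B
  Liabilities: Bank reserves +£87B, Currency in circulation +£12B, Government deposits −£29B
Commercial banking system:
  Assets:      Reserves at CB +£87B
  Liabilities: Checkable deposits +£87B
Monetary base = currency + reserves: +£12B + (+£87B) = +£99 billion.

+£99 billion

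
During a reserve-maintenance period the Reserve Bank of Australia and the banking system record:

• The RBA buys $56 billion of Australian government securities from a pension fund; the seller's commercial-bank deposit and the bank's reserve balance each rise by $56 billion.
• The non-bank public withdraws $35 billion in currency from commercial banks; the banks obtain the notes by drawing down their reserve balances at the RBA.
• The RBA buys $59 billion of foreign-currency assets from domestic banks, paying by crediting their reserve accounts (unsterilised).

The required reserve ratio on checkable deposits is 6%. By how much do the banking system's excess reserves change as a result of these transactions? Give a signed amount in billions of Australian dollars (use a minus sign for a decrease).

+$78.74 billion

Asset purchase (from non-banks) $56 billion: reserves +$56B, deposits +$56B.
Currency withdrawal $35 billion: reserves −$35B, deposits −$35B.
FX purchase $59 billion: reserves +$59B, deposits 0.
Totals: Δreserves = +$80B, Δdeposits = +$21B.
Δrequired reserves = 6% × +$21B = +$1.26B.
Δexcess reserves = Δreserves − Δrequired = +$80B − (+$1.26B) = +$78.74 billion.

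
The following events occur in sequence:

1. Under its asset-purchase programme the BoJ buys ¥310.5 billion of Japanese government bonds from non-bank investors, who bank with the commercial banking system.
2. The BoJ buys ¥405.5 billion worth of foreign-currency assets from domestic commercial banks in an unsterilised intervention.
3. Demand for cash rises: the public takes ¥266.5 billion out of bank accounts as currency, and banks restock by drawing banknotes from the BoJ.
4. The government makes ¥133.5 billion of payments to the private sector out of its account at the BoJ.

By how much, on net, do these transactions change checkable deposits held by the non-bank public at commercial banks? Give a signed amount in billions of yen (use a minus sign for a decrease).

Asset purchase (from non-banks) ¥310.5 billion: non-bank counterparties' bank balances rise → +¥310.5B.
FX purchase ¥405.5 billion: the counterparty is a bank, so public deposits are unchanged → 0.
Currency withdrawal ¥266.5 billion: non-bank counterparties' bank balances fall → −¥266.5B.
Government spending ¥133.5 billion: non-bank counterparties' bank balances rise → +¥133.5B.
Net: 310.5 + 0 − 266.5 + 133.5 = +¥177.5 billion.

+¥177.5 billion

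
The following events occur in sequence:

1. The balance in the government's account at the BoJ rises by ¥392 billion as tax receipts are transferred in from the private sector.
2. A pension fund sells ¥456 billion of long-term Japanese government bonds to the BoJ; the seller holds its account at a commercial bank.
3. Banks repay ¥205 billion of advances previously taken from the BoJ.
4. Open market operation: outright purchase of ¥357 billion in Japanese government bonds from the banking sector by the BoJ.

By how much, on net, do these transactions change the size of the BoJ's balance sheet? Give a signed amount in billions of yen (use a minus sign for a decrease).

BoJ balance sheet:
  Assets:      Securities +¥813B, Loans to banks −¥205B
  Liabilities: Bank reserves +¥216B, Government deposits +¥392B
Change in total BoJ assets = +¥608 billion.

+¥608 billion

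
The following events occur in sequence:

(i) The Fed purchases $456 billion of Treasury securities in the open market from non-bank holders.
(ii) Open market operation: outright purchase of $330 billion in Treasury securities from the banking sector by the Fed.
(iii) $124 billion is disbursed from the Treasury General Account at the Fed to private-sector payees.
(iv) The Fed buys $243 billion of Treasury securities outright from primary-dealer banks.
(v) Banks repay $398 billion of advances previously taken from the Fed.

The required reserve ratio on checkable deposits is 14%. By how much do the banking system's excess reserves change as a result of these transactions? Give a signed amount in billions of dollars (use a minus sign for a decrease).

Asset purchase (from non-banks) $456 billion: reserves +$456B, deposits +$456B.
OMO purchase (from banks) $330 billion: reserves +$330B, deposits 0.
Government spending $124 billion: reserves +$124B, deposits +$124B.
OMO purchase (from banks) $243 billion: reserves +$243B, deposits 0.
Discount-window repayment $398 billion: reserves −$398B, deposits 0.
Totals: Δreserves = +$755B, Δdeposits = +$580B.
Δrequired reserves = 14% × +$580B = +$81.2B.
Δexcess reserves = Δreserves − Δrequired = +$755B − (+$81.2B) = +$673.8 billion.

+$673.8 billion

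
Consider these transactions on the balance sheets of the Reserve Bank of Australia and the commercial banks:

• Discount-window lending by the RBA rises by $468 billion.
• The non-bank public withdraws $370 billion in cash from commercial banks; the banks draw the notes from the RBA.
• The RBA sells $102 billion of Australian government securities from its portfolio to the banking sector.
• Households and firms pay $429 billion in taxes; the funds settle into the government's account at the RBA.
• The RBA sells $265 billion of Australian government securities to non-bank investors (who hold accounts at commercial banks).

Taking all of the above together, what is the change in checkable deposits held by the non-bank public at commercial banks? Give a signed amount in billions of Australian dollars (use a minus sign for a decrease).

Discount-window loan $468 billion: the counterparty is a bank, so public deposits are unchanged → 0.
Currency withdrawal $370 billion: non-bank counterparties' bank balances fall → −$370B.
OMO sale (to banks) $102 billion: the counterparty is a bank, so public deposits are unchanged → 0.
Government account inflow $429 billion: non-bank counterparties' bank balances fall → −$429B.
Asset sale (to non-banks) $265 billion: non-bank counterparties' bank balances fall → −$265B.
Net: 0 − 370 + 0 − 429 − 265 = -$1064 billion.

-$1064 billion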